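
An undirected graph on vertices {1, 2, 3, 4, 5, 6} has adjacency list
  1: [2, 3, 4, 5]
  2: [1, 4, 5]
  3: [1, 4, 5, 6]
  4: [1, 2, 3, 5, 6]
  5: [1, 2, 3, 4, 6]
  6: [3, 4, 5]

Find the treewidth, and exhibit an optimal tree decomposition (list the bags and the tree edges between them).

Every bag has size at most 4, so the width is 4 − 1 = 3 and tw(G) ≤ 3. Conversely, {1, 2, 4, 5} is a clique of size 4, and the vertices of any clique must share a bag in every tree decomposition; so some bag has ≥ 4 vertices and tw(G) ≥ 3. Hence tw(G) = 3 exactly.

Treewidth 3.
One optimal decomposition is:
Bags: B1 = {1, 3, 4, 5}  B2 = {1, 2, 4, 5}  B3 = {3, 4, 5, 6}
Tree: B1–B2, B1–B3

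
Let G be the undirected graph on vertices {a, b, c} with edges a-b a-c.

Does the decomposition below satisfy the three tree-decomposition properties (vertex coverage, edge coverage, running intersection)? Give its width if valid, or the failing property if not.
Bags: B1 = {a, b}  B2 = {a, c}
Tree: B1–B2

Yes; width 1.

Checking the three conditions: (i) the bags cover all of {a, b, c}; (ii) for each edge, some bag contains both endpoints; (iii) the bags containing any fixed vertex form a subtree. All hold, so the decomposition is valid with width 2 − 1 = 1.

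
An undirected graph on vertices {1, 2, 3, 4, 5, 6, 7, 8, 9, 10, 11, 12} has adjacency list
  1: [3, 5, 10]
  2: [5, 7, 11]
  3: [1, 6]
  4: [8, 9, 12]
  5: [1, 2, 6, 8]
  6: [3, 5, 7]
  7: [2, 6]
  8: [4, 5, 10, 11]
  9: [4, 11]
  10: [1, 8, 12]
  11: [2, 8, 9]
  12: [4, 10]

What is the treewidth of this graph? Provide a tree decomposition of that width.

Treewidth 3.
One such decomposition:
Bags: B1 = {2, 3, 6, 7}  B2 = {2, 3, 5, 6}  B3 = {1, 2, 3, 5}  B4 = {1, 2, 5, 11}  B5 = {1, 5, 8, 11}  B6 = {1, 8, 10, 11}  B7 = {8, 9, 10, 11}  B8 = {4, 8, 9, 10}  B9 = {4, 9, 10, 12}
Tree: B1–B2, B2–B3, B3–B4, B4–B5, B5–B6, B6–B7, B7–B8, B8–B9

Each bag holds 4 vertices, so the decomposition has width 3, which upper-bounds the treewidth. For the lower bound: the 4 vertex sets {3,6,7}, {2}, {5}, {1,8,10,11} are disjoint, each induces a connected subgraph, and every pair is joined by at least one edge of G. Contracting each set to a single vertex therefore yields K_{4} as a minor, and since treewidth is minor-monotone, tw(G) ≥ tw(K_{4}) = 3. The upper and lower bounds meet at 3, so that is the treewidth.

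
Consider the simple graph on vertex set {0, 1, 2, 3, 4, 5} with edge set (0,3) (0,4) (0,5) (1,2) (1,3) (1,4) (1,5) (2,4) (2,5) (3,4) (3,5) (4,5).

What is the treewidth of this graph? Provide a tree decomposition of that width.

Treewidth 3.
Bags: B1 = {1, 2, 4, 5}  B2 = {1, 3, 4, 5}  B3 = {0, 3, 4, 5}
Tree: B1–B2, B2–B3

Each bag holds 4 vertices, so the decomposition has width 3, which upper-bounds the treewidth. Conversely, {0, 3, 4, 5} is a clique of size 4, and the vertices of any clique must share a bag in every tree decomposition; so some bag has ≥ 4 vertices and tw(G) ≥ 3. Combining the bounds, tw(G) = 3.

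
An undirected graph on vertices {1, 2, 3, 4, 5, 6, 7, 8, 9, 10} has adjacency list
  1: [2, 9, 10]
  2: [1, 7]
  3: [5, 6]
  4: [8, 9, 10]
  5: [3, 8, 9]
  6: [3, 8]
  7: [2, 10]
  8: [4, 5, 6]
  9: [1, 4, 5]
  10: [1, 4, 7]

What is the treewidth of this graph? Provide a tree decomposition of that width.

Treewidth 2.
One optimal decomposition is:
Bags: B1 = {1, 2, 7}  B2 = {1, 7, 10}  B3 = {1, 9, 10}  B4 = {4, 9, 10}  B5 = {4, 5, 9}  B6 = {4, 5, 8}  B7 = {3, 5, 8}  B8 = {3, 6, 8}
Tree: B1–B2, B2–B3, B3–B4, B4–B5, B5–B6, B6–B7, B7–B8

The largest bag has 3 vertices, giving width 2; this decomposition certifies tw(G) ≤ 2. Since 2–7–10–1–2 is a cycle in G, G is not acyclic. Forests are exactly the graphs of treewidth ≤ 1, so tw(G) ≥ 2. Hence tw(G) = 2 exactly.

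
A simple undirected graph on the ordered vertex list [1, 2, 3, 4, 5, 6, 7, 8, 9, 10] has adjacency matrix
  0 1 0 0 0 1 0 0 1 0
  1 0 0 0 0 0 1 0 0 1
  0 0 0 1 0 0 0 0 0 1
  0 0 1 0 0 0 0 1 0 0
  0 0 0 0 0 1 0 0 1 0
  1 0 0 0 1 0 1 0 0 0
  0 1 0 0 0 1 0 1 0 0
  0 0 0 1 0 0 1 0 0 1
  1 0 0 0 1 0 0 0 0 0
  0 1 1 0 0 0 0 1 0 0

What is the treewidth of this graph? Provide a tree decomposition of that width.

Treewidth 2.
One such decomposition:
Bags: B1 = {3, 4, 8}  B2 = {3, 8, 10}  B3 = {7, 8, 10}  B4 = {2, 7, 10}  B5 = {2, 6, 7}  B6 = {1, 2, 6}  B7 = {1, 5, 6}  B8 = {1, 5, 9}
Tree: B1–B2, B2–B3, B3–B4, B4–B5, B5–B6, B6–B7, B7–B8

Each bag holds 3 vertices, so the decomposition has width 2, which upper-bounds the treewidth. The edges 4–3–10–8–4 form a cycle, so G is not a tree and its treewidth is at least 2. Hence tw(G) = 2 exactly.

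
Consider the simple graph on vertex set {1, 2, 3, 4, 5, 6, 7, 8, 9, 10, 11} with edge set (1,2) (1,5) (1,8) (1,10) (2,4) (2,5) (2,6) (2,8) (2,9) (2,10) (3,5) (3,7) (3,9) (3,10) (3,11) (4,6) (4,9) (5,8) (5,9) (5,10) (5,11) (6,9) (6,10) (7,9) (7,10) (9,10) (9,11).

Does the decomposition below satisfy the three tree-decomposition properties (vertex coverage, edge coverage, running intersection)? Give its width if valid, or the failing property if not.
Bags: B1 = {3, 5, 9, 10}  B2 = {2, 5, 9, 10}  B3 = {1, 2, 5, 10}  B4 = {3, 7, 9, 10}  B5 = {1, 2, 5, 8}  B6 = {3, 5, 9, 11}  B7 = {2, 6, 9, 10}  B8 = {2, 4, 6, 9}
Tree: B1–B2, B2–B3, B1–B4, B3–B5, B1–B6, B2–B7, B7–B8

Yes; width 3.

Vertex coverage: the bags together contain {1, 2, 3, 4, 5, 6, 7, 8, 9, 10, 11}, the full vertex set. Edge coverage: each edge of G has both endpoints in at least one bag. Running intersection: for every vertex, the bags containing it form a connected subtree. All three properties hold, so this is a valid tree decomposition of width max|bag| − 1 = 3, and hence tw(G) ≤ 3.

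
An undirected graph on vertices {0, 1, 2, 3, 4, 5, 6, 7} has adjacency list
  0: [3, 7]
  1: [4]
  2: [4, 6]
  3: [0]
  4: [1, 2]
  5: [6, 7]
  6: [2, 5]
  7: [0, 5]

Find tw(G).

A width-1 tree decomposition is:
Bags: B1 = {1, 4}  B2 = {2, 4}  B3 = {2, 6}  B4 = {5, 6}  B5 = {5, 7}  B6 = {0, 7}  B7 = {0, 3}
Tree: B1–B2, B2–B3, B3–B4, B4–B5, B5–B6, B6–B7
Every bag has size at most 2, so the width is 2 − 1 = 1 and tw(G) ≤ 1. Since G has at least one edge (e.g. 1–4), it is not an edgeless graph, so tw(G) ≥ 1. The upper and lower bounds meet at 1, so that is the treewidth.

1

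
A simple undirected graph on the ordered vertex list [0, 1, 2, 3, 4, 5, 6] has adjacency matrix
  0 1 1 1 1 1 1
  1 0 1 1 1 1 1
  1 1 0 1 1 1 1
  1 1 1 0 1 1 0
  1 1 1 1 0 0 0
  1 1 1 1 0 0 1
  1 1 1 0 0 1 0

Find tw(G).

4

A width-4 tree decomposition is:
Bags: B1 = {0, 1, 2, 3, 5}  B2 = {0, 1, 2, 5, 6}  B3 = {0, 1, 2, 3, 4}
Tree: B1–B2, B1–B3
Each bag holds 5 vertices, so the decomposition has width 4, which upper-bounds the treewidth. Conversely, {0, 1, 2, 3, 4} is a clique of size 5, and the vertices of any clique must share a bag in every tree decomposition; so some bag has ≥ 5 vertices and tw(G) ≥ 4. The upper and lower bounds meet at 4, so that is the treewidth.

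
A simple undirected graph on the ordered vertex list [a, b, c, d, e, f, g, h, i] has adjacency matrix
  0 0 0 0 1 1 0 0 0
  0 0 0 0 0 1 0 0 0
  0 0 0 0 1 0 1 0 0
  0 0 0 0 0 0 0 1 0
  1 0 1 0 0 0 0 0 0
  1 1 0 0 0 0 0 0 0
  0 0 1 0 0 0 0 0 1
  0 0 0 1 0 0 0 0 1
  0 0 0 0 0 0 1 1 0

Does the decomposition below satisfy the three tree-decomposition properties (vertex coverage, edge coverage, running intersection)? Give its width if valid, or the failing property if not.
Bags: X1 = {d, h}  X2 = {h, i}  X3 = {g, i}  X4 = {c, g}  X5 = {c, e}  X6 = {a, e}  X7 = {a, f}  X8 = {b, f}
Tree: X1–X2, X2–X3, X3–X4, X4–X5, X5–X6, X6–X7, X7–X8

Yes; width 1.

Checking the three conditions: (i) the bags cover all of {a, b, c, d, e, f, g, h, i}; (ii) for each edge, some bag contains both endpoints; (iii) the bags containing any fixed vertex form a subtree. All hold, so the decomposition is valid with width 2 − 1 = 1.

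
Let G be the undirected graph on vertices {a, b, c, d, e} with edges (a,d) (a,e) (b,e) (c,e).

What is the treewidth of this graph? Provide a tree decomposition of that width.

Every bag has size at most 2, so the width is 2 − 1 = 1 and tw(G) ≤ 1. Since G has at least one edge (e.g. e–c), it is not an edgeless graph, so tw(G) ≥ 1. Hence tw(G) = 1 exactly.

Treewidth 1.
Bags: B1 = {c, e}  B2 = {b, e}  B3 = {a, e}  B4 = {a, d}
Tree: B1–B2, B2–B3, B3–B4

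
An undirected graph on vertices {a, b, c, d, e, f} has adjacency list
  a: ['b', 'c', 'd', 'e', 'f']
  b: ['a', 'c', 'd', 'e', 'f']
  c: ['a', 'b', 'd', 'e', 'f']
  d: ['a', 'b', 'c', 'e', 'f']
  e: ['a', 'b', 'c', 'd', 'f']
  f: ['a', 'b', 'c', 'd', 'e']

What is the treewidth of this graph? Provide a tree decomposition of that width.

A single bag containing all 6 vertices is trivially a valid decomposition of width 5. Conversely, {a, b, c, d, e, f} is a clique of size 6, and the vertices of any clique must share a bag in every tree decomposition; so some bag has ≥ 6 vertices and tw(G) ≥ 5. The upper and lower bounds meet at 5, so that is the treewidth.

Treewidth 5.
One optimal decomposition is:
Bags: B1 = {a, b, c, d, e, f}
Tree: (single bag)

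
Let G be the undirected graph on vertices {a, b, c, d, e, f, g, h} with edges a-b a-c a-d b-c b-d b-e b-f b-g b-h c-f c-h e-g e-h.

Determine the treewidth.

2

A width-2 tree decomposition is:
Bags: B1 = {b, e, h}  B2 = {b, c, h}  B3 = {b, c, f}  B4 = {a, b, c}  B5 = {a, b, d}  B6 = {b, e, g}
Tree: B1–B2, B2–B3, B3–B4, B4–B5, B1–B6
The largest bag has 3 vertices, giving width 2; this decomposition certifies tw(G) ≤ 2. Conversely, {a, b, d} is a clique of size 3, and the vertices of any clique must share a bag in every tree decomposition; so some bag has ≥ 3 vertices and tw(G) ≥ 2. The upper and lower bounds meet at 2, so that is the treewidth.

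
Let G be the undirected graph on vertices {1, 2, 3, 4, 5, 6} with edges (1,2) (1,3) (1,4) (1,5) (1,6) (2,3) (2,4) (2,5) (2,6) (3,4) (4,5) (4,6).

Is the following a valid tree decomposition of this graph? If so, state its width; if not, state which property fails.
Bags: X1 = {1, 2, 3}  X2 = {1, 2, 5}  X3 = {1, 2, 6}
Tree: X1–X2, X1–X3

A tree decomposition must satisfy three properties: every vertex lies in some bag; for every edge, both endpoints lie together in some bag; and for every vertex, the bags containing it form a connected subtree. Here vertex 4 appears in no bag, so the decomposition is invalid.

No — vertex 4 appears in no bag.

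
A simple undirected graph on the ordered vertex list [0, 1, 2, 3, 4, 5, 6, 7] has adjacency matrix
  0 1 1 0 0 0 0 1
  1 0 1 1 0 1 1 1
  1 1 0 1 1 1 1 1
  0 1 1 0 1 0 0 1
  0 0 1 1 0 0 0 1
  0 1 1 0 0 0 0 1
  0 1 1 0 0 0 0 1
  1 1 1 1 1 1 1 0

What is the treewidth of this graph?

3

A width-3 tree decomposition is:
Bags: B1 = {0, 1, 2, 7}  B2 = {1, 2, 3, 7}  B3 = {1, 2, 6, 7}  B4 = {2, 3, 4, 7}  B5 = {1, 2, 5, 7}
Tree: B1–B2, B2–B3, B2–B4, B2–B5
Each bag holds 4 vertices, so the decomposition has width 3, which upper-bounds the treewidth. For the lower bound, the 4 vertices {0, 1, 2, 7} are pairwise adjacent, and any tree decomposition puts a clique entirely inside one bag — forcing width ≥ 3. Hence tw(G) = 3 exactly.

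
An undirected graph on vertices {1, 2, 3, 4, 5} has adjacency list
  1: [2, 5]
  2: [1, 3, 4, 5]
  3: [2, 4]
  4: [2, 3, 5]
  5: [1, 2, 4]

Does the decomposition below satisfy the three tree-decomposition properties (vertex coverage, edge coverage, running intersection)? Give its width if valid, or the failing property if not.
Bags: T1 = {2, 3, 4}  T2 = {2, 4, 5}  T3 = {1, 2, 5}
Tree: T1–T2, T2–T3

Yes; width 2.

Checking the three conditions: (i) the bags cover all of {1, 2, 3, 4, 5}; (ii) for each edge, some bag contains both endpoints; (iii) the bags containing any fixed vertex form a subtree. All hold, so the decomposition is valid with width 3 − 1 = 2.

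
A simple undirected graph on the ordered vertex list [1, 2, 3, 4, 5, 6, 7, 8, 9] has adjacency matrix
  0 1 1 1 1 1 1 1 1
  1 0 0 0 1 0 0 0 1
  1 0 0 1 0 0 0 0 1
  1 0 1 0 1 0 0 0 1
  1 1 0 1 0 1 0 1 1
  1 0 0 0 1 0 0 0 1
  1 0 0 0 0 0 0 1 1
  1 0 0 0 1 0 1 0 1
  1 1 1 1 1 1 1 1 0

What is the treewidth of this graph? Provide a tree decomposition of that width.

The largest bag has 4 vertices, giving width 3; this decomposition certifies tw(G) ≤ 3. For the lower bound, the 4 vertices {1, 3, 4, 9} are pairwise adjacent, and any tree decomposition puts a clique entirely inside one bag — forcing width ≥ 3. Hence tw(G) = 3 exactly.

Treewidth 3.
One such decomposition:
Bags: B1 = {1, 4, 5, 9}  B2 = {1, 5, 8, 9}  B3 = {1, 2, 5, 9}  B4 = {1, 5, 6, 9}  B5 = {1, 7, 8, 9}  B6 = {1, 3, 4, 9}
Tree: B1–B2, B2–B3, B3–B4, B2–B5, B1–B6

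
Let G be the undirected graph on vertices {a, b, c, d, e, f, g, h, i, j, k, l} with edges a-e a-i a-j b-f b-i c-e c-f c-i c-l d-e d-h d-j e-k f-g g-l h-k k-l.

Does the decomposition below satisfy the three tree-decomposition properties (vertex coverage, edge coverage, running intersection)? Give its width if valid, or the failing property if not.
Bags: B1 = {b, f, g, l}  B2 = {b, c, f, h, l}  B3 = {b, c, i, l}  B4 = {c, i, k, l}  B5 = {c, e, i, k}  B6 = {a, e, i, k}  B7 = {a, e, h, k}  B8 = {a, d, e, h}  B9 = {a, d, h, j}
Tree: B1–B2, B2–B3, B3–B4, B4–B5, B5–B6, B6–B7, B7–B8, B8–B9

No — bags containing vertex h are not connected in the tree.

A tree decomposition must satisfy three properties: every vertex lies in some bag; for every edge, both endpoints lie together in some bag; and for every vertex, the bags containing it form a connected subtree. Here bags containing vertex h are not connected in the tree, so the decomposition is invalid.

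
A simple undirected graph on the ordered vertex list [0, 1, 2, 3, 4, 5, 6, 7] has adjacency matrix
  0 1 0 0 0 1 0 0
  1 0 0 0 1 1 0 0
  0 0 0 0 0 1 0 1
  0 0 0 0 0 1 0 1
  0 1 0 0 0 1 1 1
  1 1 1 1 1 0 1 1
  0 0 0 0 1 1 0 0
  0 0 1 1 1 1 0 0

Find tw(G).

2

A width-2 tree decomposition is:
Bags: B1 = {1, 4, 5}  B2 = {4, 5, 7}  B3 = {2, 5, 7}  B4 = {4, 5, 6}  B5 = {3, 5, 7}  B6 = {0, 1, 5}
Tree: B1–B2, B2–B3, B2–B4, B3–B5, B1–B6
The largest bag has 3 vertices, giving width 2; this decomposition certifies tw(G) ≤ 2. Conversely, {0, 1, 5} is a clique of size 3, and the vertices of any clique must share a bag in every tree decomposition; so some bag has ≥ 3 vertices and tw(G) ≥ 2. Combining the bounds, tw(G) = 2.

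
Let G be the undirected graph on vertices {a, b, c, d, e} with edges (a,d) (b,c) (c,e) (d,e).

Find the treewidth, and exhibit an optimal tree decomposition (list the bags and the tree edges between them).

Each bag holds 2 vertices, so the decomposition has width 1, which upper-bounds the treewidth. Since G has at least one edge (e.g. a–d), it is not an edgeless graph, so tw(G) ≥ 1. The upper and lower bounds meet at 1, so that is the treewidth.

Treewidth 1.
One optimal decomposition is:
Bags: B1 = {a, d}  B2 = {d, e}  B3 = {c, e}  B4 = {b, c}
Tree: B1–B2, B2–B3, B3–B4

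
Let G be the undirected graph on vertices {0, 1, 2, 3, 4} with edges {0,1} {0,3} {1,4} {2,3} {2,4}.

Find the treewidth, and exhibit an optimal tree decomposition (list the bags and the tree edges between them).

Treewidth 2.
Bags: B1 = {0, 1, 4}  B2 = {0, 2, 4}  B3 = {0, 2, 3}
Tree: B1–B2, B2–B3

Every bag has size at most 3, so the width is 3 − 1 = 2 and tw(G) ≤ 2. For the lower bound, G contains the cycle 0–1–4–2–3–0, so G is not a forest; only forests have treewidth ≤ 1, hence tw(G) ≥ 2. Combining the bounds, tw(G) = 2.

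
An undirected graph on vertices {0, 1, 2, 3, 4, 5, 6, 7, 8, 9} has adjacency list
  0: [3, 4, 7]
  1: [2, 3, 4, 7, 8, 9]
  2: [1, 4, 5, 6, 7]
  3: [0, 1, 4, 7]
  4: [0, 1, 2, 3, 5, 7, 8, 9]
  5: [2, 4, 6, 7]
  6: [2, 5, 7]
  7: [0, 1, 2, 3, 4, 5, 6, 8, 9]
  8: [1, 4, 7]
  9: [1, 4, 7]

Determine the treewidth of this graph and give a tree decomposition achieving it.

The largest bag has 4 vertices, giving width 3; this decomposition certifies tw(G) ≤ 3. For the lower bound, the 4 vertices {0, 3, 4, 7} are pairwise adjacent, and any tree decomposition puts a clique entirely inside one bag — forcing width ≥ 3. The upper and lower bounds meet at 3, so that is the treewidth.

Treewidth 3.
Bags: B1 = {1, 2, 4, 7}  B2 = {2, 4, 5, 7}  B3 = {1, 4, 7, 9}  B4 = {1, 4, 7, 8}  B5 = {1, 3, 4, 7}  B6 = {0, 3, 4, 7}  B7 = {2, 5, 6, 7}
Tree: B1–B2, B1–B3, B3–B4, B4–B5, B5–B6, B2–B7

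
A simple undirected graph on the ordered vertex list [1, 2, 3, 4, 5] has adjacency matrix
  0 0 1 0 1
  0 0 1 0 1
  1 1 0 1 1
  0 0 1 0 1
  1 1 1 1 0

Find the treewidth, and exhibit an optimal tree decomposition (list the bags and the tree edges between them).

Every bag has size at most 3, so the width is 3 − 1 = 2 and tw(G) ≤ 2. On the other hand G contains the 3-clique {1, 3, 5}. A clique must lie in a single bag of any decomposition, so no decomposition can have width below 2. Combining the bounds, tw(G) = 2.

Treewidth 2.
One optimal decomposition is:
Bags: B1 = {1, 3, 5}  B2 = {3, 4, 5}  B3 = {2, 3, 5}
Tree: B1–B2, B1–B3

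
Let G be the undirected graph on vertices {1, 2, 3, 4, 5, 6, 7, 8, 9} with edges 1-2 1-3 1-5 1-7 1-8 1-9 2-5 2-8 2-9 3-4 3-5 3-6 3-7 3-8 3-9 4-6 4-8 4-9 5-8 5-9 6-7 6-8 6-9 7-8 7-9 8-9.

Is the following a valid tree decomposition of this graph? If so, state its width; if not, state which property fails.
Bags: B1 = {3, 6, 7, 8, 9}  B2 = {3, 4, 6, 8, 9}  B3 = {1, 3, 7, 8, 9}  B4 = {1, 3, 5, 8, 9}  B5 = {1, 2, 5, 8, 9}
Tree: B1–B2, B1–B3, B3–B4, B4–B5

Yes; width 4.

Vertex coverage: the bags together contain {1, 2, 3, 4, 5, 6, 7, 8, 9}, the full vertex set. Edge coverage: each edge of G has both endpoints in at least one bag. Running intersection: for every vertex, the bags containing it form a connected subtree. All three properties hold, so this is a valid tree decomposition of width max|bag| − 1 = 4, and hence tw(G) ≤ 4.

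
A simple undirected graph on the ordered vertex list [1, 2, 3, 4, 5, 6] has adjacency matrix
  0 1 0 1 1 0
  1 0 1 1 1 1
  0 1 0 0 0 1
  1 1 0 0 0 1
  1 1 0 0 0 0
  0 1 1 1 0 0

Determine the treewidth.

A width-2 tree decomposition is:
Bags: B1 = {2, 4, 6}  B2 = {1, 2, 4}  B3 = {1, 2, 5}  B4 = {2, 3, 6}
Tree: B1–B2, B2–B3, B1–B4
Each bag holds 3 vertices, so the decomposition has width 2, which upper-bounds the treewidth. For the lower bound, the 3 vertices {1, 2, 4} are pairwise adjacent, and any tree decomposition puts a clique entirely inside one bag — forcing width ≥ 2. Combining the bounds, tw(G) = 2.

2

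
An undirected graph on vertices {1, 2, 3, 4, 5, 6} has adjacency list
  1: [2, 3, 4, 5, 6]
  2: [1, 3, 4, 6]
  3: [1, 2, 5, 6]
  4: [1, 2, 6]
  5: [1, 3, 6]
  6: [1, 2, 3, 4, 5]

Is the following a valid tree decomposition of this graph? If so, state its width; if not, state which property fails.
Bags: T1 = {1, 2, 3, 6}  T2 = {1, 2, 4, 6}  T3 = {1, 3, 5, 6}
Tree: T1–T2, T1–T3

Vertex coverage: the bags together contain {1, 2, 3, 4, 5, 6}, the full vertex set. Edge coverage: each edge of G has both endpoints in at least one bag. Running intersection: for every vertex, the bags containing it form a connected subtree. All three properties hold, so this is a valid tree decomposition of width max|bag| − 1 = 3, and hence tw(G) ≤ 3.

Yes; width 3.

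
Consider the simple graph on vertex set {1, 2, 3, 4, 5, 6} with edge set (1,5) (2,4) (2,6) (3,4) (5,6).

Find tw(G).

A width-1 tree decomposition is:
Bags: B1 = {1, 5}  B2 = {5, 6}  B3 = {2, 6}  B4 = {2, 4}  B5 = {3, 4}
Tree: B1–B2, B2–B3, B3–B4, B4–B5
Every bag has size at most 2, so the width is 2 − 1 = 1 and tw(G) ≤ 1. Any graph with an edge has treewidth ≥ 1, and G has the edge 1–5. The upper and lower bounds meet at 1, so that is the treewidth.

1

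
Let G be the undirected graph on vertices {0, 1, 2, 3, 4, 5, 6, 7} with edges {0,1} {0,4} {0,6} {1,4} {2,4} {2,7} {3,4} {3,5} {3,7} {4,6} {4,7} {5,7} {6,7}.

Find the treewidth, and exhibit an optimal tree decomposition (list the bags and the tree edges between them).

Treewidth 2.
Bags: B1 = {3, 4, 7}  B2 = {4, 6, 7}  B3 = {0, 4, 6}  B4 = {0, 1, 4}  B5 = {3, 5, 7}  B6 = {2, 4, 7}
Tree: B1–B2, B2–B3, B3–B4, B1–B5, B1–B6

Every bag has size at most 3, so the width is 3 − 1 = 2 and tw(G) ≤ 2. For the lower bound, the 3 vertices {0, 1, 4} are pairwise adjacent, and any tree decomposition puts a clique entirely inside one bag — forcing width ≥ 2. Combining the bounds, tw(G) = 2.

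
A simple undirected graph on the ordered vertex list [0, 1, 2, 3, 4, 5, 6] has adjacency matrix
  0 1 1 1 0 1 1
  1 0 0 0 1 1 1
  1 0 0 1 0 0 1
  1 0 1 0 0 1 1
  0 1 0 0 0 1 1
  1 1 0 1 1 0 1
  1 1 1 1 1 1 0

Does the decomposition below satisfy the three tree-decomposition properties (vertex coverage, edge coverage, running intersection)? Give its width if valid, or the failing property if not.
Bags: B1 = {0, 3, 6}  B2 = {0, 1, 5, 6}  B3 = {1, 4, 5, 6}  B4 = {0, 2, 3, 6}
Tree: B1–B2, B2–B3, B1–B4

No — edge (5,3) lies in no bag.

A tree decomposition must satisfy three properties: every vertex lies in some bag; for every edge, both endpoints lie together in some bag; and for every vertex, the bags containing it form a connected subtree. Here edge (5,3) lies in no bag, so the decomposition is invalid.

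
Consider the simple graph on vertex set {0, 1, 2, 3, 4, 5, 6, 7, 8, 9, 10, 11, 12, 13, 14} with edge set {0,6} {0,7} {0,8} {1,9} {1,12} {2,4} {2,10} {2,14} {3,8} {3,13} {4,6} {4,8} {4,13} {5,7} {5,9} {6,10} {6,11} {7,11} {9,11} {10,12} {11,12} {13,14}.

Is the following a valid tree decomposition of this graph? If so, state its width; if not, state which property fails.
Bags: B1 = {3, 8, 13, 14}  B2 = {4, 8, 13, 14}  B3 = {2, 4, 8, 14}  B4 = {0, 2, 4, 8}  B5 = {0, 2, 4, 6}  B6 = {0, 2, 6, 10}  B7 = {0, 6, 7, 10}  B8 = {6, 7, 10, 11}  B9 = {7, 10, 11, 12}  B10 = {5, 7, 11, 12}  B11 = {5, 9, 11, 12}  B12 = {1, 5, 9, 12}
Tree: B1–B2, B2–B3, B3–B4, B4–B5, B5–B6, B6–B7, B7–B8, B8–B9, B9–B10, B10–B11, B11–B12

Vertex coverage: the bags together contain {0, 1, 2, 3, 4, 5, 6, 7, 8, 9, 10, 11, 12, 13, 14}, the full vertex set. Edge coverage: each edge of G has both endpoints in at least one bag. Running intersection: for every vertex, the bags containing it form a connected subtree. All three properties hold, so this is a valid tree decomposition of width max|bag| − 1 = 3, and hence tw(G) ≤ 3.

Yes; width 3.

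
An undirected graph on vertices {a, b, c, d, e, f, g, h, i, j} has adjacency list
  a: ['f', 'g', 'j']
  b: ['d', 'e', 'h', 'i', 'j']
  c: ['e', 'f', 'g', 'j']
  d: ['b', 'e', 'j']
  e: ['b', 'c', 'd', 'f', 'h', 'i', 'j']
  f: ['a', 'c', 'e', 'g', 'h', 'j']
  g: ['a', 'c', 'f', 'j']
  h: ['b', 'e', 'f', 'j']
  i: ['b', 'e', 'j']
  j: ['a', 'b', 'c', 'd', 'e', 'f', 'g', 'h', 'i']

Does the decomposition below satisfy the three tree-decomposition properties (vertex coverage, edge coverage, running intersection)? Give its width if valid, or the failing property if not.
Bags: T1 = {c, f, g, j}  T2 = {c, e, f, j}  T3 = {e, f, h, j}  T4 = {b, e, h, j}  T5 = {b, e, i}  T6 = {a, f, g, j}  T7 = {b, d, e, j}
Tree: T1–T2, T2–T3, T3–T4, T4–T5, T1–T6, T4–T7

No — edge (j,i) lies in no bag.

A tree decomposition must satisfy three properties: every vertex lies in some bag; for every edge, both endpoints lie together in some bag; and for every vertex, the bags containing it form a connected subtree. Here edge (j,i) lies in no bag, so the decomposition is invalid.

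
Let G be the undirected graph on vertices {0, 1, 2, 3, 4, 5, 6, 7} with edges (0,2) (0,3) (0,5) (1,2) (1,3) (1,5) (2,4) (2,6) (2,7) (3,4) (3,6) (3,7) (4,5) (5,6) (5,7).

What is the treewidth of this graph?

A width-3 tree decomposition is:
Bags: B1 = {1, 2, 3, 5}  B2 = {0, 2, 3, 5}  B3 = {2, 3, 5, 7}  B4 = {2, 3, 4, 5}  B5 = {2, 3, 5, 6}
Tree: B1–B2, B2–B3, B3–B4, B4–B5
Every bag has size at most 4, so the width is 4 − 1 = 3 and tw(G) ≤ 3. For the lower bound: the 4 vertex sets {1,3}, {0,2}, {5}, {7} are disjoint, each induces a connected subgraph, and every pair is joined by at least one edge of G. Contracting each set to a single vertex therefore yields K_{4} as a minor, and since treewidth is minor-monotone, tw(G) ≥ tw(K_{4}) = 3. Combining the bounds, tw(G) = 3.

3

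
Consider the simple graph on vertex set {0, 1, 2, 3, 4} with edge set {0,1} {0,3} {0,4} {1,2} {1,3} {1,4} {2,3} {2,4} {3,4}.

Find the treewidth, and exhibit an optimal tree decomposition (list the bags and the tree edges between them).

Every bag has size at most 4, so the width is 4 − 1 = 3 and tw(G) ≤ 3. For the lower bound, the 4 vertices {0, 1, 3, 4} are pairwise adjacent, and any tree decomposition puts a clique entirely inside one bag — forcing width ≥ 3. Combining the bounds, tw(G) = 3.

Treewidth 3.
One optimal decomposition is:
Bags: B1 = {1, 2, 3, 4}  B2 = {0, 1, 3, 4}
Tree: B1–B2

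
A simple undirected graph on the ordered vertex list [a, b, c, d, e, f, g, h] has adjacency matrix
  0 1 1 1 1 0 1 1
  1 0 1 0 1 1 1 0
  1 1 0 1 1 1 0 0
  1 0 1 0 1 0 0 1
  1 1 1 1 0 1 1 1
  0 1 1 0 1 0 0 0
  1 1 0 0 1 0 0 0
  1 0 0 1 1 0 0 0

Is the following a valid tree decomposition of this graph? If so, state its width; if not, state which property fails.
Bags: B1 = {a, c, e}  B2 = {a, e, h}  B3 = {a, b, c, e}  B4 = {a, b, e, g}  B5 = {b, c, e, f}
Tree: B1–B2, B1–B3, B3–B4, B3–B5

No — vertex d appears in no bag.

A tree decomposition must satisfy three properties: every vertex lies in some bag; for every edge, both endpoints lie together in some bag; and for every vertex, the bags containing it form a connected subtree. Here vertex d appears in no bag, so the decomposition is invalid.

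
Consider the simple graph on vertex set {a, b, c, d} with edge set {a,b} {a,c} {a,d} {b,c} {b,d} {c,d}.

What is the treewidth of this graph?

A width-3 tree decomposition is:
Bags: B1 = {a, b, c, d}
Tree: (single bag)
A single bag containing all 4 vertices is trivially a valid decomposition of width 3. On the other hand G contains the 4-clique {a, b, c, d}. A clique must lie in a single bag of any decomposition, so no decomposition can have width below 3. Therefore the treewidth is 3.

3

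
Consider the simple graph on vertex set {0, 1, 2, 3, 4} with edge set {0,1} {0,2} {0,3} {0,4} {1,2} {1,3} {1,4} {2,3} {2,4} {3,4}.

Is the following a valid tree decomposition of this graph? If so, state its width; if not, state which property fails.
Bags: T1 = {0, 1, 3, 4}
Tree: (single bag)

A tree decomposition must satisfy three properties: every vertex lies in some bag; for every edge, both endpoints lie together in some bag; and for every vertex, the bags containing it form a connected subtree. Here vertex 2 appears in no bag, so the decomposition is invalid.

No — vertex 2 appears in no bag.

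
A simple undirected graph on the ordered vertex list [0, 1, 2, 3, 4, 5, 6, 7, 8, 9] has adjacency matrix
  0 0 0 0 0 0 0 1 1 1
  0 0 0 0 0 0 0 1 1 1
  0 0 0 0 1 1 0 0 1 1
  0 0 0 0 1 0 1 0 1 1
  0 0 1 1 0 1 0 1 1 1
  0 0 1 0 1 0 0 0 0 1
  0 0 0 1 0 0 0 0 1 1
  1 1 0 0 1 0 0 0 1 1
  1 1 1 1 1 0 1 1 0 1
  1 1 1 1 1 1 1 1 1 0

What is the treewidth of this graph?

3

A width-3 tree decomposition is:
Bags: B1 = {4, 7, 8, 9}  B2 = {1, 7, 8, 9}  B3 = {0, 7, 8, 9}  B4 = {2, 4, 8, 9}  B5 = {3, 4, 8, 9}  B6 = {3, 6, 8, 9}  B7 = {2, 4, 5, 9}
Tree: B1–B2, B2–B3, B1–B4, B1–B5, B5–B6, B4–B7
Every bag has size at most 4, so the width is 4 − 1 = 3 and tw(G) ≤ 3. On the other hand G contains the 4-clique {0, 7, 8, 9}. A clique must lie in a single bag of any decomposition, so no decomposition can have width below 3. Combining the bounds, tw(G) = 3.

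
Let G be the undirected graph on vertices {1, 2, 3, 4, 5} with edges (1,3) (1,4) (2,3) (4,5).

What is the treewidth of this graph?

A width-1 tree decomposition is:
Bags: B1 = {1, 4}  B2 = {1, 3}  B3 = {2, 3}  B4 = {4, 5}
Tree: B1–B2, B2–B3, B1–B4
Each bag holds 2 vertices, so the decomposition has width 1, which upper-bounds the treewidth. Since G has at least one edge (e.g. 1–4), it is not an edgeless graph, so tw(G) ≥ 1. Hence tw(G) = 1 exactly.

1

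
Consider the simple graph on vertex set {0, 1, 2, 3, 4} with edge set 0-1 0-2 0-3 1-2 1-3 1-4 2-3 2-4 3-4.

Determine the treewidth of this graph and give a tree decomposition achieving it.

Treewidth 3.
One optimal decomposition is:
Bags: B1 = {1, 2, 3, 4}  B2 = {0, 1, 2, 3}
Tree: B1–B2

The largest bag has 4 vertices, giving width 3; this decomposition certifies tw(G) ≤ 3. For the lower bound, the 4 vertices {0, 1, 2, 3} are pairwise adjacent, and any tree decomposition puts a clique entirely inside one bag — forcing width ≥ 3. The upper and lower bounds meet at 3, so that is the treewidth.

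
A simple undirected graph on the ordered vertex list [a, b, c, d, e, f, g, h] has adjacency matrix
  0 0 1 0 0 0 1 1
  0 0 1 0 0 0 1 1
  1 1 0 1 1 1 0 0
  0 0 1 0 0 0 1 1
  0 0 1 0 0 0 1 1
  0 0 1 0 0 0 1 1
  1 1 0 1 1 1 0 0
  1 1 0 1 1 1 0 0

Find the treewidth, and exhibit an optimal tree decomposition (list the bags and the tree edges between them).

Each bag holds 4 vertices, so the decomposition has width 3, which upper-bounds the treewidth. For the lower bound: the 4 vertex sets {d,g}, {b,h}, {c}, {a} are disjoint, each induces a connected subgraph, and every pair is joined by at least one edge of G. Contracting each set to a single vertex therefore yields K_{4} as a minor, and since treewidth is minor-monotone, tw(G) ≥ tw(K_{4}) = 3. The upper and lower bounds meet at 3, so that is the treewidth.

Treewidth 3.
Bags: B1 = {c, d, g, h}  B2 = {b, c, g, h}  B3 = {a, c, g, h}  B4 = {c, f, g, h}  B5 = {c, e, g, h}
Tree: B1–B2, B2–B3, B3–B4, B4–B5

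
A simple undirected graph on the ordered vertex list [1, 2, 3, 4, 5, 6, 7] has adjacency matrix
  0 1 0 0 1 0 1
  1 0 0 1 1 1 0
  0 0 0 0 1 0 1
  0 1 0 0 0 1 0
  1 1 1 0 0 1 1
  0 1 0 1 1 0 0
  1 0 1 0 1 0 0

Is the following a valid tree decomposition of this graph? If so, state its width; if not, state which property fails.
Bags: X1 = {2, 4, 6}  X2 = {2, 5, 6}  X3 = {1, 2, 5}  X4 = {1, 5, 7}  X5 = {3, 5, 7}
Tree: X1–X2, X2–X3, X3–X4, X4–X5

Checking the three conditions: (i) the bags cover all of {1, 2, 3, 4, 5, 6, 7}; (ii) for each edge, some bag contains both endpoints; (iii) the bags containing any fixed vertex form a subtree. All hold, so the decomposition is valid with width 3 − 1 = 2.

Yes; width 2.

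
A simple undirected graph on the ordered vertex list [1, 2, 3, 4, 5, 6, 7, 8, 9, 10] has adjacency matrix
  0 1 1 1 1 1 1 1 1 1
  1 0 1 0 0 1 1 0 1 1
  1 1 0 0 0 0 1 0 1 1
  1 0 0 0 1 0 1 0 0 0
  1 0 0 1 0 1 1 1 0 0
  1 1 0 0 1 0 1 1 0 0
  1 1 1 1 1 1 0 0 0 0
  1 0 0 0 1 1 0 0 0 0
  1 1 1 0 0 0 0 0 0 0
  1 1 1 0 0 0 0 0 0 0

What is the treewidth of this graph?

A width-3 tree decomposition is:
Bags: B1 = {1, 2, 6, 7}  B2 = {1, 5, 6, 7}  B3 = {1, 4, 5, 7}  B4 = {1, 2, 3, 7}  B5 = {1, 5, 6, 8}  B6 = {1, 2, 3, 9}  B7 = {1, 2, 3, 10}
Tree: B1–B2, B2–B3, B1–B4, B2–B5, B4–B6, B6–B7
Each bag holds 4 vertices, so the decomposition has width 3, which upper-bounds the treewidth. For the lower bound, the 4 vertices {1, 5, 6, 8} are pairwise adjacent, and any tree decomposition puts a clique entirely inside one bag — forcing width ≥ 3. Hence tw(G) = 3 exactly.

3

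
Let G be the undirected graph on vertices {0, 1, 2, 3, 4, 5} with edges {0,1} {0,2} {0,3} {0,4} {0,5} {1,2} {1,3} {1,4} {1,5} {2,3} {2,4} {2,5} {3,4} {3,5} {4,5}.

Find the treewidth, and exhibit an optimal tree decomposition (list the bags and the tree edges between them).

With just one bag of size 6, the width is 6 − 1 = 5, so tw(G) ≤ 5. Conversely, {0, 1, 2, 3, 4, 5} is a clique of size 6, and the vertices of any clique must share a bag in every tree decomposition; so some bag has ≥ 6 vertices and tw(G) ≥ 5. The upper and lower bounds meet at 5, so that is the treewidth.

Treewidth 5.
One optimal decomposition is:
Bags: B1 = {0, 1, 2, 3, 4, 5}
Tree: (single bag)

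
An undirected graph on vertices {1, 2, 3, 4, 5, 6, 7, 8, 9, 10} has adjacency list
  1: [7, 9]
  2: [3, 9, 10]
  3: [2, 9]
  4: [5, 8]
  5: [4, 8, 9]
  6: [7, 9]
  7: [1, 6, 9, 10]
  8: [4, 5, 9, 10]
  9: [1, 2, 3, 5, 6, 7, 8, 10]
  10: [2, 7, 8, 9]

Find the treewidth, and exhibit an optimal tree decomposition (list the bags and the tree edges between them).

Every bag has size at most 3, so the width is 3 − 1 = 2 and tw(G) ≤ 2. On the other hand G contains the 3-clique {2, 9, 10}. A clique must lie in a single bag of any decomposition, so no decomposition can have width below 2. Hence tw(G) = 2 exactly.

Treewidth 2.
One optimal decomposition is:
Bags: B1 = {8, 9, 10}  B2 = {5, 8, 9}  B3 = {2, 9, 10}  B4 = {7, 9, 10}  B5 = {6, 7, 9}  B6 = {1, 7, 9}  B7 = {2, 3, 9}  B8 = {4, 5, 8}
Tree: B1–B2, B1–B3, B3–B4, B4–B5, B4–B6, B3–B7, B2–B8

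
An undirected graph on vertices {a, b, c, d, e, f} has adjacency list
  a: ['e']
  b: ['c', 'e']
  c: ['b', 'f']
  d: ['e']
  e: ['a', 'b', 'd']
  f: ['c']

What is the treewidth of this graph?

A width-1 tree decomposition is:
Bags: B1 = {b, c}  B2 = {b, e}  B3 = {a, e}  B4 = {c, f}  B5 = {d, e}
Tree: B1–B2, B2–B3, B1–B4, B3–B5
Each bag holds 2 vertices, so the decomposition has width 1, which upper-bounds the treewidth. Since G has at least one edge (e.g. b–c), it is not an edgeless graph, so tw(G) ≥ 1. Combining the bounds, tw(G) = 1.

1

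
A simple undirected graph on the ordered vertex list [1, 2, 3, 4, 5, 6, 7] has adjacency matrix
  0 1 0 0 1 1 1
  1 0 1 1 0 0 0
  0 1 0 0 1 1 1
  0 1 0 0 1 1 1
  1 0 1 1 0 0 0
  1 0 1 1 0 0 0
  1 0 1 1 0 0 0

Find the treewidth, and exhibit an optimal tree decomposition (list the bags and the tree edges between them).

Every bag has size at most 4, so the width is 4 − 1 = 3 and tw(G) ≤ 3. For the lower bound: the 4 vertex sets {3,6}, {1,5}, {4}, {7} are disjoint, each induces a connected subgraph, and every pair is joined by at least one edge of G. Contracting each set to a single vertex therefore yields K_{4} as a minor, and since treewidth is minor-monotone, tw(G) ≥ tw(K_{4}) = 3. Hence tw(G) = 3 exactly.

Treewidth 3.
Bags: B1 = {1, 3, 4, 6}  B2 = {1, 3, 4, 5}  B3 = {1, 3, 4, 7}  B4 = {1, 2, 3, 4}
Tree: B1–B2, B2–B3, B3–B4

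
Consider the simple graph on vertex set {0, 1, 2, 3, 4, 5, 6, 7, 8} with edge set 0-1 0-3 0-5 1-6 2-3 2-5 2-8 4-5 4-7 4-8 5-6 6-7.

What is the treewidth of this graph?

A width-3 tree decomposition is:
Bags: B1 = {4, 6, 7, 8}  B2 = {4, 5, 6, 8}  B3 = {2, 5, 6, 8}  B4 = {1, 2, 5, 6}  B5 = {0, 1, 2, 5}  B6 = {0, 1, 2, 3}
Tree: B1–B2, B2–B3, B3–B4, B4–B5, B5–B6
Every bag has size at most 4, so the width is 4 − 1 = 3 and tw(G) ≤ 3. For the lower bound: the 4 vertex sets {4,7,8}, {6}, {5}, {0,1,2,3} are disjoint, each induces a connected subgraph, and every pair is joined by at least one edge of G. Contracting each set to a single vertex therefore yields K_{4} as a minor, and since treewidth is minor-monotone, tw(G) ≥ tw(K_{4}) = 3. Hence tw(G) = 3 exactly.

3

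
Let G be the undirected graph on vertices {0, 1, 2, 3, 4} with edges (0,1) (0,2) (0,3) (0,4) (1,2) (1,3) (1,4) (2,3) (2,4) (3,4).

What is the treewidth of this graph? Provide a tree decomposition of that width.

A single bag containing all 5 vertices is trivially a valid decomposition of width 4. Conversely, {0, 1, 2, 3, 4} is a clique of size 5, and the vertices of any clique must share a bag in every tree decomposition; so some bag has ≥ 5 vertices and tw(G) ≥ 4. The upper and lower bounds meet at 4, so that is the treewidth.

Treewidth 4.
One optimal decomposition is:
Bags: B1 = {0, 1, 2, 3, 4}
Tree: (single bag)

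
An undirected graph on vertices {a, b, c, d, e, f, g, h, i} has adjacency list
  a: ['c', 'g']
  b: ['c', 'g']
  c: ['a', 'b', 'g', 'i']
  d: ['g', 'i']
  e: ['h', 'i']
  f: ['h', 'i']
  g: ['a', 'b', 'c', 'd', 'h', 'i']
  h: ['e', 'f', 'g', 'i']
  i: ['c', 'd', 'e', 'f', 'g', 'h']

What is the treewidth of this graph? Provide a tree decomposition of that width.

Every bag has size at most 3, so the width is 3 − 1 = 2 and tw(G) ≤ 2. Conversely, {a, c, g} is a clique of size 3, and the vertices of any clique must share a bag in every tree decomposition; so some bag has ≥ 3 vertices and tw(G) ≥ 2. The upper and lower bounds meet at 2, so that is the treewidth.

Treewidth 2.
One such decomposition:
Bags: B1 = {c, g, i}  B2 = {d, g, i}  B3 = {b, c, g}  B4 = {a, c, g}  B5 = {g, h, i}  B6 = {e, h, i}  B7 = {f, h, i}
Tree: B1–B2, B1–B3, B1–B4, B1–B5, B5–B6, B6–B7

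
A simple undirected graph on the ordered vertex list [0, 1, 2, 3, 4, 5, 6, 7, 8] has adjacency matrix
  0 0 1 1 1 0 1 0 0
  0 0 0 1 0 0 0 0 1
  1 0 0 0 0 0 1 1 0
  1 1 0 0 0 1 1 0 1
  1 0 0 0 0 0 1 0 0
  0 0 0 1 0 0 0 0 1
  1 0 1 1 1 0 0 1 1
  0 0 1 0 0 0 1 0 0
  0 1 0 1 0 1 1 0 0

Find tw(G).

2

A width-2 tree decomposition is:
Bags: B1 = {0, 3, 6}  B2 = {3, 6, 8}  B3 = {0, 2, 6}  B4 = {3, 5, 8}  B5 = {1, 3, 8}  B6 = {0, 4, 6}  B7 = {2, 6, 7}
Tree: B1–B2, B1–B3, B2–B4, B4–B5, B3–B6, B3–B7
Each bag holds 3 vertices, so the decomposition has width 2, which upper-bounds the treewidth. Conversely, {1, 3, 8} is a clique of size 3, and the vertices of any clique must share a bag in every tree decomposition; so some bag has ≥ 3 vertices and tw(G) ≥ 2. Therefore the treewidth is 2.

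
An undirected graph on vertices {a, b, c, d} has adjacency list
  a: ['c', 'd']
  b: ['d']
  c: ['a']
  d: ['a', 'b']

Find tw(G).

1

A width-1 tree decomposition is:
Bags: B1 = {b, d}  B2 = {a, d}  B3 = {a, c}
Tree: B1–B2, B2–B3
Every bag has size at most 2, so the width is 2 − 1 = 1 and tw(G) ≤ 1. Any graph with an edge has treewidth ≥ 1, and G has the edge b–d. Hence tw(G) = 1 exactly.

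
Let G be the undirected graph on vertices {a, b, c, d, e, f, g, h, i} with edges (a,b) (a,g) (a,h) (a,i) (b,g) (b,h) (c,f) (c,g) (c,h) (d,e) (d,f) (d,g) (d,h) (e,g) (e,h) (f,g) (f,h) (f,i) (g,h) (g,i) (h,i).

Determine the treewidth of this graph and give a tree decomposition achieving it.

The largest bag has 4 vertices, giving width 3; this decomposition certifies tw(G) ≤ 3. Conversely, {a, b, g, h} is a clique of size 4, and the vertices of any clique must share a bag in every tree decomposition; so some bag has ≥ 4 vertices and tw(G) ≥ 3. Hence tw(G) = 3 exactly.

Treewidth 3.
Bags: B1 = {f, g, h, i}  B2 = {d, f, g, h}  B3 = {a, g, h, i}  B4 = {d, e, g, h}  B5 = {a, b, g, h}  B6 = {c, f, g, h}
Tree: B1–B2, B1–B3, B2–B4, B3–B5, B2–B6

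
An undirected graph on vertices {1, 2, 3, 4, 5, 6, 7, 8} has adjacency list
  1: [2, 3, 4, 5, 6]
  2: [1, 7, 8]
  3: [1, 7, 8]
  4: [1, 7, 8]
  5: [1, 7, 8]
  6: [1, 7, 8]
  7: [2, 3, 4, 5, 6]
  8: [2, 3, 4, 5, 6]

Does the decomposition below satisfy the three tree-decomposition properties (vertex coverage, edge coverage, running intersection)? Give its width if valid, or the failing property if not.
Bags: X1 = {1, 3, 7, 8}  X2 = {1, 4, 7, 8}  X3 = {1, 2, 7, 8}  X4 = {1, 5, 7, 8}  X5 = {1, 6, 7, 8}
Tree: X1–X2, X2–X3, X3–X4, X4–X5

Yes; width 3.

Every vertex of G appears in some bag (union = {1, 2, 3, 4, 5, 6, 7, 8}); every edge is covered by a bag; and for each vertex v the set of bags containing v is connected in the bag tree. The decomposition is therefore valid. The largest bag has 4 vertices, so the width is 3.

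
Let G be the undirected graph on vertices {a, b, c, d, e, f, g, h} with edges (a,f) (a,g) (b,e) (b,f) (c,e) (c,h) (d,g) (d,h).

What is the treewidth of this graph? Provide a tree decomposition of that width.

Treewidth 2.
One optimal decomposition is:
Bags: B1 = {a, d, g}  B2 = {a, d, h}  B3 = {a, c, h}  B4 = {a, c, e}  B5 = {a, b, e}  B6 = {a, b, f}
Tree: B1–B2, B2–B3, B3–B4, B4–B5, B5–B6

The largest bag has 3 vertices, giving width 2; this decomposition certifies tw(G) ≤ 2. The edges a–g–d–h–c–e–b–f–a form a cycle, so G is not a tree and its treewidth is at least 2. Therefore the treewidth is 2.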